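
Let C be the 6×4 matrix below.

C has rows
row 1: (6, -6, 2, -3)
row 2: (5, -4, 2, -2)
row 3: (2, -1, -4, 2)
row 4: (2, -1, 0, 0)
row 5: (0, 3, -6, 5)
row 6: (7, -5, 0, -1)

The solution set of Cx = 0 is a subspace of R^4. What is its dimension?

Row reduce to echelon form.
R2 ← R2 − (5/6)·R1: [0, 1, 1/3, 1/2]
R3 ← R3 − (1/3)·R1: [0, 1, -14/3, 3]
R4 ← R4 − (1/3)·R1: [0, 1, -2/3, 1]
R6 ← R6 − (7/6)·R1: [0, 2, -7/3, 5/2]
R3 ← R3 − R2: [0, 0, -5, 5/2]
R4 ← R4 − R2: [0, 0, -1, 1/2]
R5 ← R5 − (3)·R2: [0, 0, -7, 7/2]
R6 ← R6 − (2)·R2: [0, 0, -3, 3/2]
R4 ← R4 − (1/5)·R3: [0, 0, 0, 0]
R5 ← R5 − (7/5)·R3: [0, 0, 0, 0]
R6 ← R6 − (3/5)·R3: [0, 0, 0, 0]
3 nonzero rows, so rank(C) = 3.
C has 4 columns; by rank–nullity, nullity = 4 − 3 = 1.

1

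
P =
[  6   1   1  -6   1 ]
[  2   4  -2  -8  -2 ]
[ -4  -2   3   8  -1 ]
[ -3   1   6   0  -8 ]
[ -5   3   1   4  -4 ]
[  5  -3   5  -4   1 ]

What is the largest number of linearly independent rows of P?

5

Row reduce to echelon form.
R2 ← R2 − (1/3)·R1: [0, 11/3, -7/3, -6, -7/3]
R3 ← R3 + (2/3)·R1: [0, -4/3, 11/3, 4, -1/3]
R4 ← R4 + (1/2)·R1: [0, 3/2, 13/2, -3, -15/2]
R5 ← R5 + (5/6)·R1: [0, 23/6, 11/6, -1, -19/6]
R6 ← R6 − (5/6)·R1: [0, -23/6, 25/6, 1, 1/6]
R3 ← R3 + (4/11)·R2: [0, 0, 31/11, 20/11, -13/11]
R4 ← R4 − (9/22)·R2: [0, 0, 82/11, -6/11, -72/11]
R5 ← R5 − (23/22)·R2: [0, 0, 47/11, 58/11, -8/11]
R6 ← R6 + (23/22)·R2: [0, 0, 19/11, -58/11, -25/11]
R4 ← R4 − (82/31)·R3: [0, 0, 0, -166/31, -106/31]
R5 ← R5 − (47/31)·R3: [0, 0, 0, 78/31, 33/31]
R6 ← R6 − (19/31)·R3: [0, 0, 0, -198/31, -48/31]
R5 ← R5 + (39/83)·R4: [0, 0, 0, 0, -45/83]
R6 ← R6 − (99/83)·R4: [0, 0, 0, 0, 210/83]
R6 ← R6 + (14/3)·R5: [0, 0, 0, 0, 0]
Echelon form has 5 nonzero rows, so rank(P) = 5.
The rank gives the maximum number of linearly independent rows: 5.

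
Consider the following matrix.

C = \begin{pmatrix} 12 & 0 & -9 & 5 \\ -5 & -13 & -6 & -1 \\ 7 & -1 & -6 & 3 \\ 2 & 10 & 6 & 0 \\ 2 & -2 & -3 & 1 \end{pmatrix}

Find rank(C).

Row reduce to echelon form.
R2 ← R2 + (5/12)·R1: [0, -13, -39/4, 13/12]
R3 ← R3 − (7/12)·R1: [0, -1, -3/4, 1/12]
R4 ← R4 − (1/6)·R1: [0, 10, 15/2, -5/6]
R5 ← R5 − (1/6)·R1: [0, -2, -3/2, 1/6]
R3 ← R3 − (1/13)·R2: [0, 0, 0, 0]
R4 ← R4 + (10/13)·R2: [0, 0, 0, 0]
R5 ← R5 − (2/13)·R2: [0, 0, 0, 0]
Echelon form has 2 nonzero rows, so rank(C) = 2.

2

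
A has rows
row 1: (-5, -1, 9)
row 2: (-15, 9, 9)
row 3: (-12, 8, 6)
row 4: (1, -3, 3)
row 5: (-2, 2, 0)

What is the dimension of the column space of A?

Row reduce to echelon form.
R2 ← R2 − (3)·R1: [0, 12, -18]
R3 ← R3 − (12/5)·R1: [0, 52/5, -78/5]
R4 ← R4 + (1/5)·R1: [0, -16/5, 24/5]
R5 ← R5 − (2/5)·R1: [0, 12/5, -18/5]
R3 ← R3 − (13/15)·R2: [0, 0, 0]
R4 ← R4 + (4/15)·R2: [0, 0, 0]
R5 ← R5 − (1/5)·R2: [0, 0, 0]
Echelon form has 2 nonzero rows, so rank(A) = 2.
The column space has dimension equal to the rank: 2.

2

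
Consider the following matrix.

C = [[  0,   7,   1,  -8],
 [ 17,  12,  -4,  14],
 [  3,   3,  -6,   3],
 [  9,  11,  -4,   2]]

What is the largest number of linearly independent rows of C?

Row reduce to echelon form.
Swap R1 ↔ R2
R3 ← R3 − (3/17)·R1: [0, 15/17, -90/17, 9/17]
R4 ← R4 − (9/17)·R1: [0, 79/17, -32/17, -92/17]
R3 ← R3 − (15/119)·R2: [0, 0, -645/119, 183/119]
R4 ← R4 − (79/119)·R2: [0, 0, -303/119, -12/119]
R4 ← R4 − (101/215)·R3: [0, 0, 0, -177/215]
Echelon form has 4 nonzero rows, so rank(C) = 4.
The rank gives the maximum number of linearly independent rows: 4.

4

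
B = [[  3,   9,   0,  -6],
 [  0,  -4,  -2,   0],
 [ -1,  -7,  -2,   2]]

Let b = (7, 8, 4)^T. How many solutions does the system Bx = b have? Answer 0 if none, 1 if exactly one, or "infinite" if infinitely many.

Row reduce the augmented matrix [B | b].
R3 ← R3 + (1/3)·R1: [0, -4, -2, 0, 19/3]
R3 ← R3 − R2: [0, 0, 0, 0, -5/3]
The echelon form has 3 nonzero rows; the last pivot sits in the augmented column, so rank(B) = 2 but rank([B|b]) = 3.
Since the ranks differ, the system is inconsistent.
It has no solutions.

0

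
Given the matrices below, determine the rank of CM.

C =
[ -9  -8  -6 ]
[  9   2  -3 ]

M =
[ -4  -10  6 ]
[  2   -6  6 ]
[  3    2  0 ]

2

First compute CM:
[[  2, 126, -102],
 [-41, -108,  66]]
Now row reduce the product.
R2 ← R2 + (41/2)·R1: [0, 2475, -2025]
2 nonzero rows, so rank(CM) = 2.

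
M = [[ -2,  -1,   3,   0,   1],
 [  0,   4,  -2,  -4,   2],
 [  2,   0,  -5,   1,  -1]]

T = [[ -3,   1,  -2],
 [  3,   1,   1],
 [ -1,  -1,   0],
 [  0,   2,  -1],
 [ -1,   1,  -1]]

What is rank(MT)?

2

First compute MT:
[[ -1,  -5,   2],
 [ 12,   0,   6],
 [  0,   8,  -4]]
Now row reduce the product.
R2 ← R2 + (12)·R1: [0, -60, 30]
R3 ← R3 + (2/15)·R2: [0, 0, 0]
2 nonzero rows, so rank(MT) = 2.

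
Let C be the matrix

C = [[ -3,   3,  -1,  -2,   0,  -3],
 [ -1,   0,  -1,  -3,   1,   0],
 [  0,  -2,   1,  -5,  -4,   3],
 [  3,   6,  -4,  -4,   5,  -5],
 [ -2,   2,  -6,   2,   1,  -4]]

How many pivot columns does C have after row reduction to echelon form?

5

Row reduce to echelon form.
R2 ← R2 − (1/3)·R1: [0, -1, -2/3, -7/3, 1, 1]
R4 ← R4 + R1: [0, 9, -5, -6, 5, -8]
R5 ← R5 − (2/3)·R1: [0, 0, -16/3, 10/3, 1, -2]
R3 ← R3 − (2)·R2: [0, 0, 7/3, -1/3, -6, 1]
R4 ← R4 + (9)·R2: [0, 0, -11, -27, 14, 1]
R4 ← R4 + (33/7)·R3: [0, 0, 0, -200/7, -100/7, 40/7]
R5 ← R5 + (16/7)·R3: [0, 0, 0, 18/7, -89/7, 2/7]
R5 ← R5 + (9/100)·R4: [0, 0, 0, 0, -14, 4/5]
Echelon form has 5 nonzero rows, so rank(C) = 5.
Each nonzero row contributes one pivot column: 5 pivot columns.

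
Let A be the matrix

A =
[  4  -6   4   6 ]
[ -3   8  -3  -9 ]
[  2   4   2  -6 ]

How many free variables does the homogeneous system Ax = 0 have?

2

Row reduce to echelon form.
R2 ← R2 + (3/4)·R1: [0, 7/2, 0, -9/2]
R3 ← R3 − (1/2)·R1: [0, 7, 0, -9]
R3 ← R3 − (2)·R2: [0, 0, 0, 0]
2 nonzero rows, so rank(A) = 2.
A has 4 columns; by rank–nullity, nullity = 4 − 2 = 2.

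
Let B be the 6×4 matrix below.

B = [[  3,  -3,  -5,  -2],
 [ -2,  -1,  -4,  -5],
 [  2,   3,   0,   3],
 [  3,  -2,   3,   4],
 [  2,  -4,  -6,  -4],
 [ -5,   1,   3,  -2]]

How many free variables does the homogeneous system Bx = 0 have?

1

Row reduce to echelon form.
R2 ← R2 + (2/3)·R1: [0, -3, -22/3, -19/3]
R3 ← R3 − (2/3)·R1: [0, 5, 10/3, 13/3]
R4 ← R4 − R1: [0, 1, 8, 6]
R5 ← R5 − (2/3)·R1: [0, -2, -8/3, -8/3]
R6 ← R6 + (5/3)·R1: [0, -4, -16/3, -16/3]
R3 ← R3 + (5/3)·R2: [0, 0, -80/9, -56/9]
R4 ← R4 + (1/3)·R2: [0, 0, 50/9, 35/9]
R5 ← R5 − (2/3)·R2: [0, 0, 20/9, 14/9]
R6 ← R6 − (4/3)·R2: [0, 0, 40/9, 28/9]
R4 ← R4 + (5/8)·R3: [0, 0, 0, 0]
R5 ← R5 + (1/4)·R3: [0, 0, 0, 0]
R6 ← R6 + (1/2)·R3: [0, 0, 0, 0]
3 nonzero rows, so rank(B) = 3.
B has 4 columns; by rank–nullity, nullity = 4 − 3 = 1.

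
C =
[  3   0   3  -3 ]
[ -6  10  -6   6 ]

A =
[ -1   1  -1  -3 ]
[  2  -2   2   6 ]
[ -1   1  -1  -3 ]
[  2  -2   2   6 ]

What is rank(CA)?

First compute CA:
[[-12,  12, -12, -36],
 [ 44, -44,  44, 132]]
Now row reduce the product.
R2 ← R2 + (11/3)·R1: [0, 0, 0, 0]
1 nonzero row, so rank(CA) = 1.

1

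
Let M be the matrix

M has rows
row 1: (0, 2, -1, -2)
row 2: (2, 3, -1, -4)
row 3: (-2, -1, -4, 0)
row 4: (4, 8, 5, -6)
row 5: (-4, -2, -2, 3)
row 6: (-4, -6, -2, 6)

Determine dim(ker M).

1

Row reduce to echelon form.
Swap R1 ↔ R2
R3 ← R3 + R1: [0, 2, -5, -4]
R4 ← R4 − (2)·R1: [0, 2, 7, 2]
R5 ← R5 + (2)·R1: [0, 4, -4, -5]
R6 ← R6 + (2)·R1: [0, 0, -4, -2]
R3 ← R3 − R2: [0, 0, -4, -2]
R4 ← R4 − R2: [0, 0, 8, 4]
R5 ← R5 − (2)·R2: [0, 0, -2, -1]
R4 ← R4 + (2)·R3: [0, 0, 0, 0]
R5 ← R5 − (1/2)·R3: [0, 0, 0, 0]
R6 ← R6 − R3: [0, 0, 0, 0]
3 nonzero rows, so rank(M) = 3.
M has 4 columns; by rank–nullity, nullity = 4 − 3 = 1.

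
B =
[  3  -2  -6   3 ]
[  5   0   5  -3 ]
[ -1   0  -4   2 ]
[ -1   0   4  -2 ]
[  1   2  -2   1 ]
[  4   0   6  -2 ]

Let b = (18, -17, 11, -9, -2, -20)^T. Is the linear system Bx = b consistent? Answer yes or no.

Row reduce the augmented matrix [B | b].
R2 ← R2 − (5/3)·R1: [0, 10/3, 15, -8, -47]
R3 ← R3 + (1/3)·R1: [0, -2/3, -6, 3, 17]
R4 ← R4 + (1/3)·R1: [0, -2/3, 2, -1, -3]
R5 ← R5 − (1/3)·R1: [0, 8/3, 0, 0, -8]
R6 ← R6 − (4/3)·R1: [0, 8/3, 14, -6, -44]
R3 ← R3 + (1/5)·R2: [0, 0, -3, 7/5, 38/5]
R4 ← R4 + (1/5)·R2: [0, 0, 5, -13/5, -62/5]
R5 ← R5 − (4/5)·R2: [0, 0, -12, 32/5, 148/5]
R6 ← R6 − (4/5)·R2: [0, 0, 2, 2/5, -32/5]
R4 ← R4 + (5/3)·R3: [0, 0, 0, -4/15, 4/15]
R5 ← R5 − (4)·R3: [0, 0, 0, 4/5, -4/5]
R6 ← R6 + (2/3)·R3: [0, 0, 0, 4/3, -4/3]
R5 ← R5 + (3)·R4: [0, 0, 0, 0, 0]
R6 ← R6 + (5)·R4: [0, 0, 0, 0, 0]
The echelon form has 4 nonzero rows, and every pivot lies in the first 4 columns, so rank(B) = rank([B|b]) = 4.
The system is consistent.

yes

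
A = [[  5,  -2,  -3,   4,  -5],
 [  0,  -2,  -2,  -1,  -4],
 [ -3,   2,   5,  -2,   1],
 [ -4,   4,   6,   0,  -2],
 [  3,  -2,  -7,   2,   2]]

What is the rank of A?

4

Row reduce to echelon form.
R3 ← R3 + (3/5)·R1: [0, 4/5, 16/5, 2/5, -2]
R4 ← R4 + (4/5)·R1: [0, 12/5, 18/5, 16/5, -6]
R5 ← R5 − (3/5)·R1: [0, -4/5, -26/5, -2/5, 5]
R3 ← R3 + (2/5)·R2: [0, 0, 12/5, 0, -18/5]
R4 ← R4 + (6/5)·R2: [0, 0, 6/5, 2, -54/5]
R5 ← R5 − (2/5)·R2: [0, 0, -22/5, 0, 33/5]
R4 ← R4 − (1/2)·R3: [0, 0, 0, 2, -9]
R5 ← R5 + (11/6)·R3: [0, 0, 0, 0, 0]
Echelon form has 4 nonzero rows, so rank(A) = 4.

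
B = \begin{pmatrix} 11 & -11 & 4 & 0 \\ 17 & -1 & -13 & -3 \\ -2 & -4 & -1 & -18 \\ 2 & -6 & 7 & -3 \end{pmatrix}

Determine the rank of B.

4

Row reduce to echelon form.
R2 ← R2 − (17/11)·R1: [0, 16, -211/11, -3]
R3 ← R3 + (2/11)·R1: [0, -6, -3/11, -18]
R4 ← R4 − (2/11)·R1: [0, -4, 69/11, -3]
R3 ← R3 + (3/8)·R2: [0, 0, -657/88, -153/8]
R4 ← R4 + (1/4)·R2: [0, 0, 65/44, -15/4]
R4 ← R4 + (130/657)·R3: [0, 0, 0, -550/73]
Echelon form has 4 nonzero rows, so rank(B) = 4.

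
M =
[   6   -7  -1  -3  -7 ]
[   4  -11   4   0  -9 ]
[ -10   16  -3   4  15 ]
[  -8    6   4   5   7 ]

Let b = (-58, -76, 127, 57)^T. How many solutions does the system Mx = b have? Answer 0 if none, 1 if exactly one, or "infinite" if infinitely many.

infinite

Row reduce the augmented matrix [M | b].
R2 ← R2 − (2/3)·R1: [0, -19/3, 14/3, 2, -13/3, -112/3]
R3 ← R3 + (5/3)·R1: [0, 13/3, -14/3, -1, 10/3, 91/3]
R4 ← R4 + (4/3)·R1: [0, -10/3, 8/3, 1, -7/3, -61/3]
R3 ← R3 + (13/19)·R2: [0, 0, -28/19, 7/19, 7/19, 91/19]
R4 ← R4 − (10/19)·R2: [0, 0, 4/19, -1/19, -1/19, -13/19]
R4 ← R4 + (1/7)·R3: [0, 0, 0, 0, 0, 0]
The echelon form has 3 nonzero rows, and every pivot lies in the first 5 columns, so rank(M) = rank([M|b]) = 3.
The system is consistent.
rank = 3 < 5 unknowns, so there are infinitely many solutions.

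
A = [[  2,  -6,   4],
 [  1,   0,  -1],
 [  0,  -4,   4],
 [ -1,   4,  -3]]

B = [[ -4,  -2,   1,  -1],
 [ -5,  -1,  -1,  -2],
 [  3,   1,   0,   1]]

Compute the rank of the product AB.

2

First compute AB:
[[ 34,   6,   8,  14],
 [ -7,  -3,   1,  -2],
 [ 32,   8,   4,  12],
 [-25,  -5,  -5, -10]]
Now row reduce the product.
R2 ← R2 + (7/34)·R1: [0, -30/17, 45/17, 15/17]
R3 ← R3 − (16/17)·R1: [0, 40/17, -60/17, -20/17]
R4 ← R4 + (25/34)·R1: [0, -10/17, 15/17, 5/17]
R3 ← R3 + (4/3)·R2: [0, 0, 0, 0]
R4 ← R4 − (1/3)·R2: [0, 0, 0, 0]
2 nonzero rows, so rank(AB) = 2.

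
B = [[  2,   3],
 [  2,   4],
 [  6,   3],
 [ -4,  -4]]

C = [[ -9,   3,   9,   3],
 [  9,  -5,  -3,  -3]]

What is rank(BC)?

First compute BC:
[[  9,  -9,   9,  -3],
 [ 18, -14,   6,  -6],
 [-27,   3,  45,   9],
 [  0,   8, -24,   0]]
Now row reduce the product.
R2 ← R2 − (2)·R1: [0, 4, -12, 0]
R3 ← R3 + (3)·R1: [0, -24, 72, 0]
R3 ← R3 + (6)·R2: [0, 0, 0, 0]
R4 ← R4 − (2)·R2: [0, 0, 0, 0]
2 nonzero rows, so rank(BC) = 2.

2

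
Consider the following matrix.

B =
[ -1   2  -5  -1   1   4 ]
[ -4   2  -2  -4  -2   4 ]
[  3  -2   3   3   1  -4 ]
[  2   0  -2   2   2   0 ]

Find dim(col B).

2

Row reduce to echelon form.
R2 ← R2 − (4)·R1: [0, -6, 18, 0, -6, -12]
R3 ← R3 + (3)·R1: [0, 4, -12, 0, 4, 8]
R4 ← R4 + (2)·R1: [0, 4, -12, 0, 4, 8]
R3 ← R3 + (2/3)·R2: [0, 0, 0, 0, 0, 0]
R4 ← R4 + (2/3)·R2: [0, 0, 0, 0, 0, 0]
Echelon form has 2 nonzero rows, so rank(B) = 2.
The column space has dimension equal to the rank: 2.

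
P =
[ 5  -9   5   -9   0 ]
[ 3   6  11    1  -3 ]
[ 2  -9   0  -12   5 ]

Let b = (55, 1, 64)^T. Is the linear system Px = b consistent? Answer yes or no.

yes

Row reduce the augmented matrix [P | b].
R2 ← R2 − (3/5)·R1: [0, 57/5, 8, 32/5, -3, -32]
R3 ← R3 − (2/5)·R1: [0, -27/5, -2, -42/5, 5, 42]
R3 ← R3 + (9/19)·R2: [0, 0, 34/19, -102/19, 68/19, 510/19]
The echelon form has 3 nonzero rows, and every pivot lies in the first 5 columns, so rank(P) = rank([P|b]) = 3.
The system is consistent.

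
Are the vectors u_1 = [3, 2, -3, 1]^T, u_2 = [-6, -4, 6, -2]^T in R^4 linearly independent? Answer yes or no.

no

Form the matrix with these vectors as rows and row reduce.
R2 ← R2 + (2)·R1: [0, 0, 0, 0]
1 nonzero row, so the 2 vectors span a space of dimension 1.
Since 1 < 2, the vectors are linearly dependent.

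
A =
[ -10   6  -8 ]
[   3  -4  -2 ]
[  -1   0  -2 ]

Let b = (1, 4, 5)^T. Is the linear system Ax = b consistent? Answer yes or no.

no

Row reduce the augmented matrix [A | b].
R2 ← R2 + (3/10)·R1: [0, -11/5, -22/5, 43/10]
R3 ← R3 − (1/10)·R1: [0, -3/5, -6/5, 49/10]
R3 ← R3 − (3/11)·R2: [0, 0, 0, 41/11]
The echelon form has 3 nonzero rows; the last pivot sits in the augmented column, so rank(A) = 2 but rank([A|b]) = 3.
Since the ranks differ, the system is inconsistent.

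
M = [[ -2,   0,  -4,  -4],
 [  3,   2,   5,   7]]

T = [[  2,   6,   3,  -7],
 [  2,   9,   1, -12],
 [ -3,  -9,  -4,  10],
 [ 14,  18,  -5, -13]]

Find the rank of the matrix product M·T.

First compute MT:
[[-48, -48,  30,  26],
 [ 93, 117, -44, -86]]
Now row reduce the product.
R2 ← R2 + (31/16)·R1: [0, 24, 113/8, -285/8]
2 nonzero rows, so rank(MT) = 2.

2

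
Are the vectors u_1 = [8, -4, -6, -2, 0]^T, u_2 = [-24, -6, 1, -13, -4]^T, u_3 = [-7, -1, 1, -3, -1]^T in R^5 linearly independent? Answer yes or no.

no

Form the matrix with these vectors as rows and row reduce.
R2 ← R2 + (3)·R1: [0, -18, -17, -19, -4]
R3 ← R3 + (7/8)·R1: [0, -9/2, -17/4, -19/4, -1]
R3 ← R3 − (1/4)·R2: [0, 0, 0, 0, 0]
2 nonzero rows, so the 3 vectors span a space of dimension 2.
Since 2 < 3, the vectors are linearly dependent.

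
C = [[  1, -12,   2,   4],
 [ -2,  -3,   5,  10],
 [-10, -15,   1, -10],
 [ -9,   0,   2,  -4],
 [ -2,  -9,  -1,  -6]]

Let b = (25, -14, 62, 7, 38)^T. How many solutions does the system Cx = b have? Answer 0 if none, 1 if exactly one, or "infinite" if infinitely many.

Row reduce the augmented matrix [C | b].
R2 ← R2 + (2)·R1: [0, -27, 9, 18, 36]
R3 ← R3 + (10)·R1: [0, -135, 21, 30, 312]
R4 ← R4 + (9)·R1: [0, -108, 20, 32, 232]
R5 ← R5 + (2)·R1: [0, -33, 3, 2, 88]
R3 ← R3 − (5)·R2: [0, 0, -24, -60, 132]
R4 ← R4 − (4)·R2: [0, 0, -16, -40, 88]
R5 ← R5 − (11/9)·R2: [0, 0, -8, -20, 44]
R4 ← R4 − (2/3)·R3: [0, 0, 0, 0, 0]
R5 ← R5 − (1/3)·R3: [0, 0, 0, 0, 0]
The echelon form has 3 nonzero rows, and every pivot lies in the first 4 columns, so rank(C) = rank([C|b]) = 3.
The system is consistent.
rank = 3 < 4 unknowns, so there are infinitely many solutions.

infinite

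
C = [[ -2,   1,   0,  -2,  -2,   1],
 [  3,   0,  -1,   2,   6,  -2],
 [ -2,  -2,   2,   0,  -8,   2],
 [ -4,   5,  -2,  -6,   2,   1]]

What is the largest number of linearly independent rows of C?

Row reduce to echelon form.
R2 ← R2 + (3/2)·R1: [0, 3/2, -1, -1, 3, -1/2]
R3 ← R3 − R1: [0, -3, 2, 2, -6, 1]
R4 ← R4 − (2)·R1: [0, 3, -2, -2, 6, -1]
R3 ← R3 + (2)·R2: [0, 0, 0, 0, 0, 0]
R4 ← R4 − (2)·R2: [0, 0, 0, 0, 0, 0]
Echelon form has 2 nonzero rows, so rank(C) = 2.
The rank gives the maximum number of linearly independent rows: 2.

2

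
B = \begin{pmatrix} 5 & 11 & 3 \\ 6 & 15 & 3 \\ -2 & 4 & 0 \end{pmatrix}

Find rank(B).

Row reduce to echelon form.
R2 ← R2 − (6/5)·R1: [0, 9/5, -3/5]
R3 ← R3 + (2/5)·R1: [0, 42/5, 6/5]
R3 ← R3 − (14/3)·R2: [0, 0, 4]
Echelon form has 3 nonzero rows, so rank(B) = 3.

3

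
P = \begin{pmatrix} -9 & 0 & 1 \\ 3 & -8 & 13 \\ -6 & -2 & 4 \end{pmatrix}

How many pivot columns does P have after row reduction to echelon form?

Row reduce to echelon form.
R2 ← R2 + (1/3)·R1: [0, -8, 40/3]
R3 ← R3 − (2/3)·R1: [0, -2, 10/3]
R3 ← R3 − (1/4)·R2: [0, 0, 0]
Echelon form has 2 nonzero rows, so rank(P) = 2.
Each nonzero row contributes one pivot column: 2 pivot columns.

2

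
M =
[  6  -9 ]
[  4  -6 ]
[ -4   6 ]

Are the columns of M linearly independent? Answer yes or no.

no

Row reduce M to echelon form.
R2 ← R2 − (2/3)·R1: [0, 0]
R3 ← R3 + (2/3)·R1: [0, 0]
1 pivot among 2 columns.
Only 1 < 2 pivot columns, so the columns are linearly dependent.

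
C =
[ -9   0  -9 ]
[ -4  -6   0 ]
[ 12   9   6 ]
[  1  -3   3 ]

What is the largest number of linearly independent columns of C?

2

Row reduce to echelon form.
R2 ← R2 − (4/9)·R1: [0, -6, 4]
R3 ← R3 + (4/3)·R1: [0, 9, -6]
R4 ← R4 + (1/9)·R1: [0, -3, 2]
R3 ← R3 + (3/2)·R2: [0, 0, 0]
R4 ← R4 − (1/2)·R2: [0, 0, 0]
Echelon form has 2 nonzero rows, so rank(C) = 2.
The rank gives the maximum number of linearly independent columns: 2.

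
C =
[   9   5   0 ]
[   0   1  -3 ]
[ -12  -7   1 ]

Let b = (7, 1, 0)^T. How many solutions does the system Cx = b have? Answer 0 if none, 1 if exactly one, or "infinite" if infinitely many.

0

Row reduce the augmented matrix [C | b].
R3 ← R3 + (4/3)·R1: [0, -1/3, 1, 28/3]
R3 ← R3 + (1/3)·R2: [0, 0, 0, 29/3]
The echelon form has 3 nonzero rows; the last pivot sits in the augmented column, so rank(C) = 2 but rank([C|b]) = 3.
Since the ranks differ, the system is inconsistent.
It has no solutions.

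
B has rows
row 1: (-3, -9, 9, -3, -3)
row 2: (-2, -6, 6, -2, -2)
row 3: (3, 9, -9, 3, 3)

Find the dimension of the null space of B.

4

Row reduce to echelon form.
R2 ← R2 − (2/3)·R1: [0, 0, 0, 0, 0]
R3 ← R3 + R1: [0, 0, 0, 0, 0]
1 nonzero row, so rank(B) = 1.
B has 5 columns; by rank–nullity, nullity = 5 − 1 = 4.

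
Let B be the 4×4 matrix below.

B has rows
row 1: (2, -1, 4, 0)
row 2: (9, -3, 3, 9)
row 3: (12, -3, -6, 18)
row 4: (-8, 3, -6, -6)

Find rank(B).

Row reduce to echelon form.
R2 ← R2 − (9/2)·R1: [0, 3/2, -15, 9]
R3 ← R3 − (6)·R1: [0, 3, -30, 18]
R4 ← R4 + (4)·R1: [0, -1, 10, -6]
R3 ← R3 − (2)·R2: [0, 0, 0, 0]
R4 ← R4 + (2/3)·R2: [0, 0, 0, 0]
Echelon form has 2 nonzero rows, so rank(B) = 2.

2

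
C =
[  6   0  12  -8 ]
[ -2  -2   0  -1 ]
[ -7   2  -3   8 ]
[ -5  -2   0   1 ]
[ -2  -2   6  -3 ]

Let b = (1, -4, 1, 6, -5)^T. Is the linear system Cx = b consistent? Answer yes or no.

no

Row reduce the augmented matrix [C | b].
R2 ← R2 + (1/3)·R1: [0, -2, 4, -11/3, -11/3]
R3 ← R3 + (7/6)·R1: [0, 2, 11, -4/3, 13/6]
R4 ← R4 + (5/6)·R1: [0, -2, 10, -17/3, 41/6]
R5 ← R5 + (1/3)·R1: [0, -2, 10, -17/3, -14/3]
R3 ← R3 + R2: [0, 0, 15, -5, -3/2]
R4 ← R4 − R2: [0, 0, 6, -2, 21/2]
R5 ← R5 − R2: [0, 0, 6, -2, -1]
R4 ← R4 − (2/5)·R3: [0, 0, 0, 0, 111/10]
R5 ← R5 − (2/5)·R3: [0, 0, 0, 0, -2/5]
R5 ← R5 + (4/111)·R4: [0, 0, 0, 0, 0]
The echelon form has 4 nonzero rows; the last pivot sits in the augmented column, so rank(C) = 3 but rank([C|b]) = 4.
Since the ranks differ, the system is inconsistent.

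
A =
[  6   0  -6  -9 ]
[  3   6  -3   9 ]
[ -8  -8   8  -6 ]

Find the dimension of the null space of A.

Row reduce to echelon form.
R2 ← R2 − (1/2)·R1: [0, 6, 0, 27/2]
R3 ← R3 + (4/3)·R1: [0, -8, 0, -18]
R3 ← R3 + (4/3)·R2: [0, 0, 0, 0]
2 nonzero rows, so rank(A) = 2.
A has 4 columns; by rank–nullity, nullity = 4 − 2 = 2.

2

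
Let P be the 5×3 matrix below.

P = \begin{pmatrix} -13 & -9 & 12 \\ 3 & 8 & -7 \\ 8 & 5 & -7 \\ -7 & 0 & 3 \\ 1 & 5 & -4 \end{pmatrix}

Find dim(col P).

Row reduce to echelon form.
R2 ← R2 + (3/13)·R1: [0, 77/13, -55/13]
R3 ← R3 + (8/13)·R1: [0, -7/13, 5/13]
R4 ← R4 − (7/13)·R1: [0, 63/13, -45/13]
R5 ← R5 + (1/13)·R1: [0, 56/13, -40/13]
R3 ← R3 + (1/11)·R2: [0, 0, 0]
R4 ← R4 − (9/11)·R2: [0, 0, 0]
R5 ← R5 − (8/11)·R2: [0, 0, 0]
Echelon form has 2 nonzero rows, so rank(P) = 2.
The column space has dimension equal to the rank: 2.

2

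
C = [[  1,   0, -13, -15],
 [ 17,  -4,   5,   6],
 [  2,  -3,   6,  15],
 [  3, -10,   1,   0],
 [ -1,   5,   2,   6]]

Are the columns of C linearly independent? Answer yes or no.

yes

Row reduce C to echelon form.
R2 ← R2 − (17)·R1: [0, -4, 226, 261]
R3 ← R3 − (2)·R1: [0, -3, 32, 45]
R4 ← R4 − (3)·R1: [0, -10, 40, 45]
R5 ← R5 + R1: [0, 5, -11, -9]
R3 ← R3 − (3/4)·R2: [0, 0, -275/2, -603/4]
R4 ← R4 − (5/2)·R2: [0, 0, -525, -1215/2]
R5 ← R5 + (5/4)·R2: [0, 0, 543/2, 1269/4]
R4 ← R4 − (42/11)·R3: [0, 0, 0, -351/11]
R5 ← R5 + (543/275)·R3: [0, 0, 0, 10773/550]
R5 ← R5 + (399/650)·R4: [0, 0, 0, 0]
4 pivots among 4 columns.
Every column is a pivot column, so the columns are linearly independent.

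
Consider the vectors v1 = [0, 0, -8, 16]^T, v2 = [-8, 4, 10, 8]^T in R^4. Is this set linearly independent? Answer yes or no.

Form the matrix with these vectors as rows and row reduce.
Swap R1 ↔ R2
2 nonzero rows, so the 2 vectors span a space of dimension 2.
Since 2 = 2, the vectors are linearly independent.

yes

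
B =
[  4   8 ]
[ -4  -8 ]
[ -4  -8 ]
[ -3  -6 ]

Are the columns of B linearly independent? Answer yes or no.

Row reduce B to echelon form.
R2 ← R2 + R1: [0, 0]
R3 ← R3 + R1: [0, 0]
R4 ← R4 + (3/4)·R1: [0, 0]
1 pivot among 2 columns.
Only 1 < 2 pivot columns, so the columns are linearly dependent.

no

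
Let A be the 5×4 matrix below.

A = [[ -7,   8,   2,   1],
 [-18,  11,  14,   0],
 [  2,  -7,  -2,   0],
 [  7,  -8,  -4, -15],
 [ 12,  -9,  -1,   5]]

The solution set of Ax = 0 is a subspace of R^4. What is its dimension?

Row reduce to echelon form.
R2 ← R2 − (18/7)·R1: [0, -67/7, 62/7, -18/7]
R3 ← R3 + (2/7)·R1: [0, -33/7, -10/7, 2/7]
R4 ← R4 + R1: [0, 0, -2, -14]
R5 ← R5 + (12/7)·R1: [0, 33/7, 17/7, 47/7]
R3 ← R3 − (33/67)·R2: [0, 0, -388/67, 104/67]
R5 ← R5 + (33/67)·R2: [0, 0, 455/67, 365/67]
R4 ← R4 − (67/194)·R3: [0, 0, 0, -1410/97]
R5 ← R5 + (455/388)·R3: [0, 0, 0, 705/97]
R5 ← R5 + (1/2)·R4: [0, 0, 0, 0]
4 nonzero rows, so rank(A) = 4.
A has 4 columns; by rank–nullity, nullity = 4 − 4 = 0.

0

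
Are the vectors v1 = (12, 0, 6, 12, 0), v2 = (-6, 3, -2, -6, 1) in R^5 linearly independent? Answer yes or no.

Form the matrix with these vectors as rows and row reduce.
R2 ← R2 + (1/2)·R1: [0, 3, 1, 0, 1]
2 nonzero rows, so the 2 vectors span a space of dimension 2.
Since 2 = 2, the vectors are linearly independent.

yes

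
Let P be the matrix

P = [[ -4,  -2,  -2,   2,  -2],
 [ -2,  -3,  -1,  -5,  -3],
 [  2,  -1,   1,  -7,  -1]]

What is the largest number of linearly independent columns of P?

2

Row reduce to echelon form.
R2 ← R2 − (1/2)·R1: [0, -2, 0, -6, -2]
R3 ← R3 + (1/2)·R1: [0, -2, 0, -6, -2]
R3 ← R3 − R2: [0, 0, 0, 0, 0]
Echelon form has 2 nonzero rows, so rank(P) = 2.
The rank gives the maximum number of linearly independent columns: 2.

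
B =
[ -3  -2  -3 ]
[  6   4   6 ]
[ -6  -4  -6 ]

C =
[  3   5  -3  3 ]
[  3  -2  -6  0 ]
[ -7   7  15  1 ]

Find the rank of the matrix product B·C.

1

First compute BC:
[[  6, -32, -24, -12],
 [-12,  64,  48,  24],
 [ 12, -64, -48, -24]]
Now row reduce the product.
R2 ← R2 + (2)·R1: [0, 0, 0, 0]
R3 ← R3 − (2)·R1: [0, 0, 0, 0]
1 nonzero row, so rank(BC) = 1.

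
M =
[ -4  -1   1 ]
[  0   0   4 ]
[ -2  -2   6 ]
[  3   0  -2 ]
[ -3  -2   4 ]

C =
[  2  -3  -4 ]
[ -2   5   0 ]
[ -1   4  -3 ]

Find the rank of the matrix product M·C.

2

First compute MC:
[[ -7,  11,  13],
 [ -4,  16, -12],
 [ -6,  20, -10],
 [  8, -17,  -6],
 [ -6,  15,   0]]
Now row reduce the product.
R2 ← R2 − (4/7)·R1: [0, 68/7, -136/7]
R3 ← R3 − (6/7)·R1: [0, 74/7, -148/7]
R4 ← R4 + (8/7)·R1: [0, -31/7, 62/7]
R5 ← R5 − (6/7)·R1: [0, 39/7, -78/7]
R3 ← R3 − (37/34)·R2: [0, 0, 0]
R4 ← R4 + (31/68)·R2: [0, 0, 0]
R5 ← R5 − (39/68)·R2: [0, 0, 0]
2 nonzero rows, so rank(MC) = 2.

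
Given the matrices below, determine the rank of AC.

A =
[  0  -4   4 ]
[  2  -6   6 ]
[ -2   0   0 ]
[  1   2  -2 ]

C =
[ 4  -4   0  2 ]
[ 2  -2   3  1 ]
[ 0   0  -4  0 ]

2

First compute AC:
[[ -8,   8, -28,  -4],
 [ -4,   4, -42,  -2],
 [ -8,   8,   0,  -4],
 [  8,  -8,  14,   4]]
Now row reduce the product.
R2 ← R2 − (1/2)·R1: [0, 0, -28, 0]
R3 ← R3 − R1: [0, 0, 28, 0]
R4 ← R4 + R1: [0, 0, -14, 0]
R3 ← R3 + R2: [0, 0, 0, 0]
R4 ← R4 − (1/2)·R2: [0, 0, 0, 0]
2 nonzero rows, so rank(AC) = 2.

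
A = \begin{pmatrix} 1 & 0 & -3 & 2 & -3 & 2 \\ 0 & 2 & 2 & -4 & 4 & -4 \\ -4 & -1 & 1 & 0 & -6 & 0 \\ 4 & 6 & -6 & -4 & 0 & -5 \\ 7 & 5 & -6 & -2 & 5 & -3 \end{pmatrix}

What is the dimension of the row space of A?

Row reduce to echelon form.
R3 ← R3 + (4)·R1: [0, -1, -11, 8, -18, 8]
R4 ← R4 − (4)·R1: [0, 6, 6, -12, 12, -13]
R5 ← R5 − (7)·R1: [0, 5, 15, -16, 26, -17]
R3 ← R3 + (1/2)·R2: [0, 0, -10, 6, -16, 6]
R4 ← R4 − (3)·R2: [0, 0, 0, 0, 0, -1]
R5 ← R5 − (5/2)·R2: [0, 0, 10, -6, 16, -7]
R5 ← R5 + R3: [0, 0, 0, 0, 0, -1]
R5 ← R5 − R4: [0, 0, 0, 0, 0, 0]
Echelon form has 4 nonzero rows, so rank(A) = 4.
The row space has dimension equal to the rank: 4.

4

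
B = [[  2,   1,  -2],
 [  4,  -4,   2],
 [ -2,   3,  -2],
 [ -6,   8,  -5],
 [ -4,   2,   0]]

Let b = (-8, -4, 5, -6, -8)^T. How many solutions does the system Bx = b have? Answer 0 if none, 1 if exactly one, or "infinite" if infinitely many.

0

Row reduce the augmented matrix [B | b].
R2 ← R2 − (2)·R1: [0, -6, 6, 12]
R3 ← R3 + R1: [0, 4, -4, -3]
R4 ← R4 + (3)·R1: [0, 11, -11, -30]
R5 ← R5 + (2)·R1: [0, 4, -4, -24]
R3 ← R3 + (2/3)·R2: [0, 0, 0, 5]
R4 ← R4 + (11/6)·R2: [0, 0, 0, -8]
R5 ← R5 + (2/3)·R2: [0, 0, 0, -16]
R4 ← R4 + (8/5)·R3: [0, 0, 0, 0]
R5 ← R5 + (16/5)·R3: [0, 0, 0, 0]
The echelon form has 3 nonzero rows; the last pivot sits in the augmented column, so rank(B) = 2 but rank([B|b]) = 3.
Since the ranks differ, the system is inconsistent.
It has no solutions.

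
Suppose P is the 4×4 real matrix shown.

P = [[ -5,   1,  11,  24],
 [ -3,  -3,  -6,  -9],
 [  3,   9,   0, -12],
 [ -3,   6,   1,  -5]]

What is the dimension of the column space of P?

Row reduce to echelon form.
R2 ← R2 − (3/5)·R1: [0, -18/5, -63/5, -117/5]
R3 ← R3 + (3/5)·R1: [0, 48/5, 33/5, 12/5]
R4 ← R4 − (3/5)·R1: [0, 27/5, -28/5, -97/5]
R3 ← R3 + (8/3)·R2: [0, 0, -27, -60]
R4 ← R4 + (3/2)·R2: [0, 0, -49/2, -109/2]
R4 ← R4 − (49/54)·R3: [0, 0, 0, -1/18]
Echelon form has 4 nonzero rows, so rank(P) = 4.
The column space has dimension equal to the rank: 4.

4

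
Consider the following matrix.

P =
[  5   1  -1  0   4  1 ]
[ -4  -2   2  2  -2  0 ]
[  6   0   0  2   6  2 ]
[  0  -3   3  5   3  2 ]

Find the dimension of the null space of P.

4

Row reduce to echelon form.
R2 ← R2 + (4/5)·R1: [0, -6/5, 6/5, 2, 6/5, 4/5]
R3 ← R3 − (6/5)·R1: [0, -6/5, 6/5, 2, 6/5, 4/5]
R3 ← R3 − R2: [0, 0, 0, 0, 0, 0]
R4 ← R4 − (5/2)·R2: [0, 0, 0, 0, 0, 0]
2 nonzero rows, so rank(P) = 2.
P has 6 columns; by rank–nullity, nullity = 6 − 2 = 4.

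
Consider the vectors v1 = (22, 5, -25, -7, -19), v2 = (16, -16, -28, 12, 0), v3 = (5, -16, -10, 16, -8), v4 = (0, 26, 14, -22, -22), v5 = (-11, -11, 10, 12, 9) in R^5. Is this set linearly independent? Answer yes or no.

no

Form the matrix with these vectors as rows and row reduce.
R2 ← R2 − (8/11)·R1: [0, -216/11, -108/11, 188/11, 152/11]
R3 ← R3 − (5/22)·R1: [0, -377/22, -95/22, 387/22, -81/22]
R5 ← R5 + (1/2)·R1: [0, -17/2, -5/2, 17/2, -1/2]
R3 ← R3 − (377/432)·R2: [0, 0, 17/4, 289/108, -425/27]
R4 ← R4 + (143/108)·R2: [0, 0, 1, 17/27, -100/27]
R5 ← R5 − (187/432)·R2: [0, 0, 7/4, 119/108, -175/27]
R4 ← R4 − (4/17)·R3: [0, 0, 0, 0, 0]
R5 ← R5 − (7/17)·R3: [0, 0, 0, 0, 0]
3 nonzero rows, so the 5 vectors span a space of dimension 3.
Since 3 < 5, the vectors are linearly dependent.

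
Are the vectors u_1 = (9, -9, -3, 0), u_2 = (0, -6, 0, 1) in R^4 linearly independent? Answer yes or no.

Form the matrix with these vectors as rows and row reduce.
2 nonzero rows, so the 2 vectors span a space of dimension 2.
Since 2 = 2, the vectors are linearly independent.

yes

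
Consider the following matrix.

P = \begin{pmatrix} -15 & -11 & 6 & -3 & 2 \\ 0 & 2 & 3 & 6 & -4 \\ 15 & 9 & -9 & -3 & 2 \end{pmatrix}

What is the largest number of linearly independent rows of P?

2

Row reduce to echelon form.
R3 ← R3 + R1: [0, -2, -3, -6, 4]
R3 ← R3 + R2: [0, 0, 0, 0, 0]
Echelon form has 2 nonzero rows, so rank(P) = 2.
The rank gives the maximum number of linearly independent rows: 2.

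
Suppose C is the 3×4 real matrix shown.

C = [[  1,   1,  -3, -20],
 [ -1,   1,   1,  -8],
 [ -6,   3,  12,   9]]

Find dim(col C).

Row reduce to echelon form.
R2 ← R2 + R1: [0, 2, -2, -28]
R3 ← R3 + (6)·R1: [0, 9, -6, -111]
R3 ← R3 − (9/2)·R2: [0, 0, 3, 15]
Echelon form has 3 nonzero rows, so rank(C) = 3.
The column space has dimension equal to the rank: 3.

3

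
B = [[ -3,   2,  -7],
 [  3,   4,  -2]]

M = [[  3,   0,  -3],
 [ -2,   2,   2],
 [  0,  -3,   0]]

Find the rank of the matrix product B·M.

First compute BM:
[[-13,  25,  13],
 [  1,  14,  -1]]
Now row reduce the product.
R2 ← R2 + (1/13)·R1: [0, 207/13, 0]
2 nonzero rows, so rank(BM) = 2.

2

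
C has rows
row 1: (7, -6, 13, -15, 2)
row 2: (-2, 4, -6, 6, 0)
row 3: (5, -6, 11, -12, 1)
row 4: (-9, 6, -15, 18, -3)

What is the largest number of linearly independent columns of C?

2

Row reduce to echelon form.
R2 ← R2 + (2/7)·R1: [0, 16/7, -16/7, 12/7, 4/7]
R3 ← R3 − (5/7)·R1: [0, -12/7, 12/7, -9/7, -3/7]
R4 ← R4 + (9/7)·R1: [0, -12/7, 12/7, -9/7, -3/7]
R3 ← R3 + (3/4)·R2: [0, 0, 0, 0, 0]
R4 ← R4 + (3/4)·R2: [0, 0, 0, 0, 0]
Echelon form has 2 nonzero rows, so rank(C) = 2.
The rank gives the maximum number of linearly independent columns: 2.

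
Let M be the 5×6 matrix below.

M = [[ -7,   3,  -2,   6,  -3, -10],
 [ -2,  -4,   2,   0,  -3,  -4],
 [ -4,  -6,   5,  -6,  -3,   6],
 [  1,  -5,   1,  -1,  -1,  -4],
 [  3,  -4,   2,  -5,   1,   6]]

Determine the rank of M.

5

Row reduce to echelon form.
R2 ← R2 − (2/7)·R1: [0, -34/7, 18/7, -12/7, -15/7, -8/7]
R3 ← R3 − (4/7)·R1: [0, -54/7, 43/7, -66/7, -9/7, 82/7]
R4 ← R4 + (1/7)·R1: [0, -32/7, 5/7, -1/7, -10/7, -38/7]
R5 ← R5 + (3/7)·R1: [0, -19/7, 8/7, -17/7, -2/7, 12/7]
R3 ← R3 − (27/17)·R2: [0, 0, 35/17, -114/17, 36/17, 230/17]
R4 ← R4 − (16/17)·R2: [0, 0, -29/17, 25/17, 10/17, -74/17]
R5 ← R5 − (19/34)·R2: [0, 0, -5/17, -25/17, 31/34, 40/17]
R4 ← R4 + (29/35)·R3: [0, 0, 0, -143/35, 82/35, 48/7]
R5 ← R5 + (1/7)·R3: [0, 0, 0, -17/7, 17/14, 30/7]
R5 ← R5 − (85/143)·R4: [0, 0, 0, 0, -51/286, 30/143]
Echelon form has 5 nonzero rows, so rank(M) = 5.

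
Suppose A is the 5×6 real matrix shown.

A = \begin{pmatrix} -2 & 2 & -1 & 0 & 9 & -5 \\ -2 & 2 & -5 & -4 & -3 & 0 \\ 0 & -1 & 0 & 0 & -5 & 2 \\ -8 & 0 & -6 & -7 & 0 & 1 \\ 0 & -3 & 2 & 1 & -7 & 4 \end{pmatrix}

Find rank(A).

4

Row reduce to echelon form.
R2 ← R2 − R1: [0, 0, -4, -4, -12, 5]
R4 ← R4 − (4)·R1: [0, -8, -2, -7, -36, 21]
Swap R2 ↔ R3
R4 ← R4 − (8)·R2: [0, 0, -2, -7, 4, 5]
R5 ← R5 − (3)·R2: [0, 0, 2, 1, 8, -2]
R4 ← R4 − (1/2)·R3: [0, 0, 0, -5, 10, 5/2]
R5 ← R5 + (1/2)·R3: [0, 0, 0, -1, 2, 1/2]
R5 ← R5 − (1/5)·R4: [0, 0, 0, 0, 0, 0]
Echelon form has 4 nonzero rows, so rank(A) = 4.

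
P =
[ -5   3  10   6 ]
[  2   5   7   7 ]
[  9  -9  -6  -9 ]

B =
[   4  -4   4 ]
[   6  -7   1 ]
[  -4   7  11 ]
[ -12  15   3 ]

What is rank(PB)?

First compute PB:
[[-114, 159, 111],
 [-74, 111, 111],
 [114, -150, -66]]
Now row reduce the product.
R2 ← R2 − (37/57)·R1: [0, 148/19, 740/19]
R3 ← R3 + R1: [0, 9, 45]
R3 ← R3 − (171/148)·R2: [0, 0, 0]
2 nonzero rows, so rank(PB) = 2.

2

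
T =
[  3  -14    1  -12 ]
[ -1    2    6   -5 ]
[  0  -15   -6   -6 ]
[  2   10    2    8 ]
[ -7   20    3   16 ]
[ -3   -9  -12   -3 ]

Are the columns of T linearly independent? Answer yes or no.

Row reduce T to echelon form.
R2 ← R2 + (1/3)·R1: [0, -8/3, 19/3, -9]
R4 ← R4 − (2/3)·R1: [0, 58/3, 4/3, 16]
R5 ← R5 + (7/3)·R1: [0, -38/3, 16/3, -12]
R6 ← R6 + R1: [0, -23, -11, -15]
R3 ← R3 − (45/8)·R2: [0, 0, -333/8, 357/8]
R4 ← R4 + (29/4)·R2: [0, 0, 189/4, -197/4]
R5 ← R5 − (19/4)·R2: [0, 0, -99/4, 123/4]
R6 ← R6 − (69/8)·R2: [0, 0, -525/8, 501/8]
R4 ← R4 + (42/37)·R3: [0, 0, 0, 52/37]
R5 ← R5 − (22/37)·R3: [0, 0, 0, 156/37]
R6 ← R6 − (175/111)·R3: [0, 0, 0, -286/37]
R5 ← R5 − (3)·R4: [0, 0, 0, 0]
R6 ← R6 + (11/2)·R4: [0, 0, 0, 0]
4 pivots among 4 columns.
Every column is a pivot column, so the columns are linearly independent.

yes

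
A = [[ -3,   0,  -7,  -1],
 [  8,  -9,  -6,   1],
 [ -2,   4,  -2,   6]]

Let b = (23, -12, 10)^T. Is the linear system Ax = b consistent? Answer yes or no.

yes

Row reduce the augmented matrix [A | b].
R2 ← R2 + (8/3)·R1: [0, -9, -74/3, -5/3, 148/3]
R3 ← R3 − (2/3)·R1: [0, 4, 8/3, 20/3, -16/3]
R3 ← R3 + (4/9)·R2: [0, 0, -224/27, 160/27, 448/27]
The echelon form has 3 nonzero rows, and every pivot lies in the first 4 columns, so rank(A) = rank([A|b]) = 3.
The system is consistent.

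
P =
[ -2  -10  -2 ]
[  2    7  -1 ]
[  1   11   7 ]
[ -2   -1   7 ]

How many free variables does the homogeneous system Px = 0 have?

Row reduce to echelon form.
R2 ← R2 + R1: [0, -3, -3]
R3 ← R3 + (1/2)·R1: [0, 6, 6]
R4 ← R4 − R1: [0, 9, 9]
R3 ← R3 + (2)·R2: [0, 0, 0]
R4 ← R4 + (3)·R2: [0, 0, 0]
2 nonzero rows, so rank(P) = 2.
P has 3 columns; by rank–nullity, nullity = 3 − 2 = 1.

1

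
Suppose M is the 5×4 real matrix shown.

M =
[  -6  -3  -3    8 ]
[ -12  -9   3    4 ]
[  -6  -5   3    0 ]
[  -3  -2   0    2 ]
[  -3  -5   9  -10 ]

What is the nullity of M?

2

Row reduce to echelon form.
R2 ← R2 − (2)·R1: [0, -3, 9, -12]
R3 ← R3 − R1: [0, -2, 6, -8]
R4 ← R4 − (1/2)·R1: [0, -1/2, 3/2, -2]
R5 ← R5 − (1/2)·R1: [0, -7/2, 21/2, -14]
R3 ← R3 − (2/3)·R2: [0, 0, 0, 0]
R4 ← R4 − (1/6)·R2: [0, 0, 0, 0]
R5 ← R5 − (7/6)·R2: [0, 0, 0, 0]
2 nonzero rows, so rank(M) = 2.
M has 4 columns; by rank–nullity, nullity = 4 − 2 = 2.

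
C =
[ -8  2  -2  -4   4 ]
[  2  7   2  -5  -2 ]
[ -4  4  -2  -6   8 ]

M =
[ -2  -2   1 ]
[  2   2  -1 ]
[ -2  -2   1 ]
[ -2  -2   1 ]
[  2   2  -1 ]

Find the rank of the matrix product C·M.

1

First compute CM:
[[ 40,  40, -20],
 [ 12,  12,  -6],
 [ 48,  48, -24]]
Now row reduce the product.
R2 ← R2 − (3/10)·R1: [0, 0, 0]
R3 ← R3 − (6/5)·R1: [0, 0, 0]
1 nonzero row, so rank(CM) = 1.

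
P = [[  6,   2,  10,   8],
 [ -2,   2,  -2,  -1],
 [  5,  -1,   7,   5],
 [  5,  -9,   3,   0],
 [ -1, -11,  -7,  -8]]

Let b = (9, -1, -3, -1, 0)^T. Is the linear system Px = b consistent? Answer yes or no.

no

Row reduce the augmented matrix [P | b].
R2 ← R2 + (1/3)·R1: [0, 8/3, 4/3, 5/3, 2]
R3 ← R3 − (5/6)·R1: [0, -8/3, -4/3, -5/3, -21/2]
R4 ← R4 − (5/6)·R1: [0, -32/3, -16/3, -20/3, -17/2]
R5 ← R5 + (1/6)·R1: [0, -32/3, -16/3, -20/3, 3/2]
R3 ← R3 + R2: [0, 0, 0, 0, -17/2]
R4 ← R4 + (4)·R2: [0, 0, 0, 0, -1/2]
R5 ← R5 + (4)·R2: [0, 0, 0, 0, 19/2]
R4 ← R4 − (1/17)·R3: [0, 0, 0, 0, 0]
R5 ← R5 + (19/17)·R3: [0, 0, 0, 0, 0]
The echelon form has 3 nonzero rows; the last pivot sits in the augmented column, so rank(P) = 2 but rank([P|b]) = 3.
Since the ranks differ, the system is inconsistent.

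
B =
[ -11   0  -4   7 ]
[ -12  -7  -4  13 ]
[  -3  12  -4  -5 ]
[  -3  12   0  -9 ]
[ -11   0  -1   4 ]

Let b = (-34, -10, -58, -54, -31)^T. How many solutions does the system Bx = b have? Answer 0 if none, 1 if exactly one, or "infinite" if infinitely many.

infinite

Row reduce the augmented matrix [B | b].
R2 ← R2 − (12/11)·R1: [0, -7, 4/11, 59/11, 298/11]
R3 ← R3 − (3/11)·R1: [0, 12, -32/11, -76/11, -536/11]
R4 ← R4 − (3/11)·R1: [0, 12, 12/11, -120/11, -492/11]
R5 ← R5 − R1: [0, 0, 3, -3, 3]
R3 ← R3 + (12/7)·R2: [0, 0, -16/7, 16/7, -16/7]
R4 ← R4 + (12/7)·R2: [0, 0, 12/7, -12/7, 12/7]
R4 ← R4 + (3/4)·R3: [0, 0, 0, 0, 0]
R5 ← R5 + (21/16)·R3: [0, 0, 0, 0, 0]
The echelon form has 3 nonzero rows, and every pivot lies in the first 4 columns, so rank(B) = rank([B|b]) = 3.
The system is consistent.
rank = 3 < 4 unknowns, so there are infinitely many solutions.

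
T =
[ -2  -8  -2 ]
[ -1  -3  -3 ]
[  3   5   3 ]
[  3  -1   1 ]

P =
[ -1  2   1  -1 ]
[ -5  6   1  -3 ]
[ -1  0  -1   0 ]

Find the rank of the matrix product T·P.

2

First compute TP:
[[ 44, -52,  -8,  26],
 [ 19, -20,  -1,  10],
 [-31,  36,   5, -18],
 [  1,   0,   1,   0]]
Now row reduce the product.
R2 ← R2 − (19/44)·R1: [0, 27/11, 27/11, -27/22]
R3 ← R3 + (31/44)·R1: [0, -7/11, -7/11, 7/22]
R4 ← R4 − (1/44)·R1: [0, 13/11, 13/11, -13/22]
R3 ← R3 + (7/27)·R2: [0, 0, 0, 0]
R4 ← R4 − (13/27)·R2: [0, 0, 0, 0]
2 nonzero rows, so rank(TP) = 2.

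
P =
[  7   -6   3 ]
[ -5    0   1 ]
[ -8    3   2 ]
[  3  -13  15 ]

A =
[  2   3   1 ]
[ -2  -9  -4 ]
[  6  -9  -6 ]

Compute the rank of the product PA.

2

First compute PA:
[[ 44,  48,  13],
 [ -4, -24, -11],
 [-10, -69, -32],
 [122,  -9, -35]]
Now row reduce the product.
R2 ← R2 + (1/11)·R1: [0, -216/11, -108/11]
R3 ← R3 + (5/22)·R1: [0, -639/11, -639/22]
R4 ← R4 − (61/22)·R1: [0, -1563/11, -1563/22]
R3 ← R3 − (71/24)·R2: [0, 0, 0]
R4 ← R4 − (521/72)·R2: [0, 0, 0]
2 nonzero rows, so rank(PA) = 2.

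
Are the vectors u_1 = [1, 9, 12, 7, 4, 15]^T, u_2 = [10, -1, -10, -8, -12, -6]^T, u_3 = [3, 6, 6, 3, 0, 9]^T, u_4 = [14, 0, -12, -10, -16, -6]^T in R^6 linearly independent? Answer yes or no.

Form the matrix with these vectors as rows and row reduce.
R2 ← R2 − (10)·R1: [0, -91, -130, -78, -52, -156]
R3 ← R3 − (3)·R1: [0, -21, -30, -18, -12, -36]
R4 ← R4 − (14)·R1: [0, -126, -180, -108, -72, -216]
R3 ← R3 − (3/13)·R2: [0, 0, 0, 0, 0, 0]
R4 ← R4 − (18/13)·R2: [0, 0, 0, 0, 0, 0]
2 nonzero rows, so the 4 vectors span a space of dimension 2.
Since 2 < 4, the vectors are linearly dependent.

no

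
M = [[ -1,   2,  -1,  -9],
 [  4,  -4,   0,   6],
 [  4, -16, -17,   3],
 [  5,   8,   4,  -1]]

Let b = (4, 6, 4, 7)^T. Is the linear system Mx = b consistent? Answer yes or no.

yes

Row reduce the augmented matrix [M | b].
R2 ← R2 + (4)·R1: [0, 4, -4, -30, 22]
R3 ← R3 + (4)·R1: [0, -8, -21, -33, 20]
R4 ← R4 + (5)·R1: [0, 18, -1, -46, 27]
R3 ← R3 + (2)·R2: [0, 0, -29, -93, 64]
R4 ← R4 − (9/2)·R2: [0, 0, 17, 89, -72]
R4 ← R4 + (17/29)·R3: [0, 0, 0, 1000/29, -1000/29]
The echelon form has 4 nonzero rows, and every pivot lies in the first 4 columns, so rank(M) = rank([M|b]) = 4.
The system is consistent.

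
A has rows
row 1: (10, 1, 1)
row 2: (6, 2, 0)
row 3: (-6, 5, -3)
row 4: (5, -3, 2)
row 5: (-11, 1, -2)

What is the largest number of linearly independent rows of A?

2

Row reduce to echelon form.
R2 ← R2 − (3/5)·R1: [0, 7/5, -3/5]
R3 ← R3 + (3/5)·R1: [0, 28/5, -12/5]
R4 ← R4 − (1/2)·R1: [0, -7/2, 3/2]
R5 ← R5 + (11/10)·R1: [0, 21/10, -9/10]
R3 ← R3 − (4)·R2: [0, 0, 0]
R4 ← R4 + (5/2)·R2: [0, 0, 0]
R5 ← R5 − (3/2)·R2: [0, 0, 0]
Echelon form has 2 nonzero rows, so rank(A) = 2.
The rank gives the maximum number of linearly independent rows: 2.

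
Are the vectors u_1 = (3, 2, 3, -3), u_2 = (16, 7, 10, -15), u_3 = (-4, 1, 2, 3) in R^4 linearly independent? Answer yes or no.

Form the matrix with these vectors as rows and row reduce.
R2 ← R2 − (16/3)·R1: [0, -11/3, -6, 1]
R3 ← R3 + (4/3)·R1: [0, 11/3, 6, -1]
R3 ← R3 + R2: [0, 0, 0, 0]
2 nonzero rows, so the 3 vectors span a space of dimension 2.
Since 2 < 3, the vectors are linearly dependent.

no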